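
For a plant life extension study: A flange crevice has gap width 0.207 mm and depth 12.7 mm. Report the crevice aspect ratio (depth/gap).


Aspect ratio = depth / gap
Ratio = 12.7 / 0.207 = 61.4

61.4


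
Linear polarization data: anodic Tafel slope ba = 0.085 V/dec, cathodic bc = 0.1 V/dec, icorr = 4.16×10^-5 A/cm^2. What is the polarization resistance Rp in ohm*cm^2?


Apply the Stern-Geary equation: Rp = ba*bc / (2.303*icorr*(ba+bc))
ba*bc = 0.085*0.1 = 0.0085
ba+bc = 0.185; 2.303*icorr*(ba+bc) = 2.303*4.16×10^-5*0.185 = 1.7723888×10^-5
Rp = 0.0085 / 1.7723888×10^-5 = 479.58 ohm*cm^2

479.58 ohm*cm^2


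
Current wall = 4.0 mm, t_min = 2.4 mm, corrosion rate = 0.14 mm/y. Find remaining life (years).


Apply the remaining-life relation: RL = (t_current − t_min) / CR
RL = (4.0 − 2.4) / 0.14 = 1.6 / 0.14 = 11.4 years

11.4 years


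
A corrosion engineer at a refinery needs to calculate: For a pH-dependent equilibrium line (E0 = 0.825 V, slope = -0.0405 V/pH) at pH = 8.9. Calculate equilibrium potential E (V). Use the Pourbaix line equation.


Apply the Pourbaix line equation: E = E0 + slope*pH
E = 0.825 + (-0.0405)*8.9 = 0.825 + (-0.36045) = 0.46455 V
Rounded to 3 decimal places: E = 0.465 V

0.465 V


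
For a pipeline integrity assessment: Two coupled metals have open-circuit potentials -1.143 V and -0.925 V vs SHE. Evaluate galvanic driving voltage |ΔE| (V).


Driving voltage is the absolute potential difference.
|ΔE| = |-1.143 − (-0.925)| = 0.218 V

0.218 V


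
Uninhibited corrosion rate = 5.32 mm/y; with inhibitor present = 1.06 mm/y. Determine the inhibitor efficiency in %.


Apply the inhibitor-efficiency definition: IE = (CR_blank − CR_inh)/CR_blank × 100
IE = (5.32 − 1.06) / 5.32 × 100
IE = 4.26 / 5.32 × 100 = 80.1 %

80.1 %


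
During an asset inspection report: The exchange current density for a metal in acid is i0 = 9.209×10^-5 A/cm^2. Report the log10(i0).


i0 = 9.209×10^-5 A/cm^2
log10(i0) = -4.036

-4.036


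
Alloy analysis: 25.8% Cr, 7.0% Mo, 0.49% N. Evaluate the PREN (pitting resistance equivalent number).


Apply the PREN formula: PREN = Cr + 3.3*Mo + 16*N
PREN = 25.8 + 3.3*7.0 + 16*0.49
PREN = 25.8 + 23.1 + 7.84 = 56.74

56.74


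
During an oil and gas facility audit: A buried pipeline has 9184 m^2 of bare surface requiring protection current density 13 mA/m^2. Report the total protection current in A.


I = area * current density, then convert mA → A (÷1000)
I = 9184 * 13 / 1000 = 119.39 A

119.39 A


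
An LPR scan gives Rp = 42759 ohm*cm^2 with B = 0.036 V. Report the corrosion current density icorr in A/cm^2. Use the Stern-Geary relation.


Apply the Stern-Geary relation: icorr = B / Rp
icorr = 0.036 / 42759 = 8.419×10^-7 A/cm^2

8.419×10^-7 A/cm^2


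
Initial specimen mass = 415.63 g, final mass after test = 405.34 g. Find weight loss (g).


Weight loss = initial − final
WL = 415.63 − 405.34 = 10.29 g

10.29 g


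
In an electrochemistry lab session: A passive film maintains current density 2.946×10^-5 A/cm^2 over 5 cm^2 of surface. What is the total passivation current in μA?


I = i_pass * A, then convert A → μA (×10^6)
I = 2.946×10^-5 * 5 * 10^6 = 147.3 μA

147.3 μA


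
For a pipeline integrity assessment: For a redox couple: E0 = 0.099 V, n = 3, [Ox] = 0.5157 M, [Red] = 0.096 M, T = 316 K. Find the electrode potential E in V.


Apply the Nernst equation: E = E0 + (RT/nF)*ln([Ox]/[Red])
Step 1: RT/nF = 8.314*316/(3*96485) = 0.00907645 V
Step 2: [Ox]/[Red] = 0.5157/0.096 = 5.371875
Step 3: ln(5.371875) = 1.681177
Step 4: correction = 0.00907645 * 1.681177 = 0.015 V
E = 0.099 + 0.015 = 0.114 V

0.114 V


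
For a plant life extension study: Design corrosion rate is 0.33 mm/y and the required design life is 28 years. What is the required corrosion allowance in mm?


Corrosion allowance = CR × design life
CA = 0.33 * 28 = 9.24 mm

9.24 mm


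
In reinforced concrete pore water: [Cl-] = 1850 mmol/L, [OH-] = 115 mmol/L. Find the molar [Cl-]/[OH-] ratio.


Threshold parameter = [Cl-] / [OH-] (molar basis; both in mmol/L, so units cancel)
Ratio = 1850 / 115 = 16.09

16.09


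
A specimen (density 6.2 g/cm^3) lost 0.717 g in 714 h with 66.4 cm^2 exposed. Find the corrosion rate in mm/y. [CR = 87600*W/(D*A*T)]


Apply the mm/y weight-loss relation: CR = 87600 * W / (D * A * T)
Numerator: 87600 * 0.717 = 62809.2
Denominator: 6.2 * 66.4 * 714 = 293939.52
CR = 62809.2 / 293939.52 = 0.21368 mm/y

0.21368 mm/y


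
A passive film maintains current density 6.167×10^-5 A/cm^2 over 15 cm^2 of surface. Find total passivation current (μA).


I = i_pass * A, then convert A → μA (×10^6)
I = 6.167×10^-5 * 15 * 10^6 = 925.05 μA

925.05 μA


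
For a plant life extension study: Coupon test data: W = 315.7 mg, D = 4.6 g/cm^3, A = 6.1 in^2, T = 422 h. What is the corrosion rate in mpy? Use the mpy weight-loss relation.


Apply the mpy weight-loss relation: CR = 534 * W / (D * A * T)
Numerator: 534 * 315.7 = 168583.8
Denominator: 4.6 * 6.1 * 422 = 11841.32
CR = 168583.8 / 11841.32 = 14.2369 mpy

14.2369 mpy


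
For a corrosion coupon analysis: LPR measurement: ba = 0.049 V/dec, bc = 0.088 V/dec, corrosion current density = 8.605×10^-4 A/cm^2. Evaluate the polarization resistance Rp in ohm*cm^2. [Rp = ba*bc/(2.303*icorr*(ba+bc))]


Apply the Stern-Geary equation: Rp = ba*bc / (2.303*icorr*(ba+bc))
ba*bc = 0.049*0.088 = 0.004312
ba+bc = 0.137; 2.303*icorr*(ba+bc) = 2.303*8.605×10^-4*0.137 = 2.7149722×10^-4
Rp = 0.004312 / 2.7149722×10^-4 = 15.88 ohm*cm^2

15.88 ohm*cm^2


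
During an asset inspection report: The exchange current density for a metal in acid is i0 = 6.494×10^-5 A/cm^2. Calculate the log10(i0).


i0 = 6.494×10^-5 A/cm^2
log10(i0) = -4.187

-4.187


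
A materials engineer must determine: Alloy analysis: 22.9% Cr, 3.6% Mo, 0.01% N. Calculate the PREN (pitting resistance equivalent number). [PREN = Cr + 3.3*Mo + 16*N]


Apply the PREN formula: PREN = Cr + 3.3*Mo + 16*N
PREN = 22.9 + 3.3*3.6 + 16*0.01
PREN = 22.9 + 11.88 + 0.16 = 34.94

34.94


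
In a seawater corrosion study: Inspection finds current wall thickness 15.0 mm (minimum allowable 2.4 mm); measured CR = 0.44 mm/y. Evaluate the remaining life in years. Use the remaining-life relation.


Apply the remaining-life relation: RL = (t_current − t_min) / CR
RL = (15.0 − 2.4) / 0.44 = 12.6 / 0.44 = 28.6 years

28.6 years


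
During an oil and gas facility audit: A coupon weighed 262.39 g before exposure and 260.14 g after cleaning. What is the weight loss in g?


Weight loss = initial − final
WL = 262.39 − 260.14 = 2.25 g

2.25 g


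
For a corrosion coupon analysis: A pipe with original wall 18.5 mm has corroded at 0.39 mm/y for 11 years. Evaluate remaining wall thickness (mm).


Remaining wall = original − CR × time
t = 18.5 − 0.39*11 = 18.5 − 4.29 = 14.21 mm

14.21 mm


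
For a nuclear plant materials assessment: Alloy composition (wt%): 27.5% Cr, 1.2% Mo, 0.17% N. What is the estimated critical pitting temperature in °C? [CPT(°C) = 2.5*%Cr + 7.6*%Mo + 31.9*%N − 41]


Apply the ASTM G48 empirical CPT estimate: CPT(°C) = 2.5*%Cr + 7.6*%Mo + 31.9*%N − 41
2.5*27.5 = 68.75; 7.6*1.2 = 9.12; 31.9*0.17 = 5.423
CPT = 68.75 + 9.12 + 5.423 − 41 = 42.293 °C
Rounded to 0.1 °C: CPT ≈ 42.3 °C

42.3 °C


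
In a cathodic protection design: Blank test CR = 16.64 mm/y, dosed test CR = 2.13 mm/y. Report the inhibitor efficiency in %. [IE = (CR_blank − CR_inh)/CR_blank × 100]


Apply the inhibitor-efficiency definition: IE = (CR_blank − CR_inh)/CR_blank × 100
IE = (16.64 − 2.13) / 16.64 × 100
IE = 14.51 / 16.64 × 100 = 87.2 %

87.2 %


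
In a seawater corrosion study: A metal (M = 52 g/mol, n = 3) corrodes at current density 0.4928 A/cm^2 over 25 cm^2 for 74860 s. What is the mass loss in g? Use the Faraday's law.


Apply Faraday's law: m = i*A*t*M / (n*F)
Total charge passed Q = i*A*t = 0.4928*25*74860 = 922275.2 C
m = Q*M/(n*F) = 922275.2*52/(3*96485) = 165.68486 g

165.68486 g


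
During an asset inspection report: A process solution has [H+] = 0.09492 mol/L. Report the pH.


pH = −log10[H+]
pH = −log10(0.09492) = 1.02

1.02


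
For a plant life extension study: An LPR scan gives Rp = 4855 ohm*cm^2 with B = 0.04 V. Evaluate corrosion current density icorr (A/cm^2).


Apply the Stern-Geary relation: icorr = B / Rp
icorr = 0.04 / 4855 = 8.239×10^-6 A/cm^2

8.239×10^-6 A/cm^2


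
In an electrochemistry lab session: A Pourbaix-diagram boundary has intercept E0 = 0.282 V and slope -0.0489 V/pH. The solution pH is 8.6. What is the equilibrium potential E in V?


Apply the Pourbaix line equation: E = E0 + slope*pH
E = 0.282 + (-0.0489)*8.6 = 0.282 + (-0.42054) = -0.13854 V
Rounded to 4 decimal places: E = -0.1385 V

-0.1385 V


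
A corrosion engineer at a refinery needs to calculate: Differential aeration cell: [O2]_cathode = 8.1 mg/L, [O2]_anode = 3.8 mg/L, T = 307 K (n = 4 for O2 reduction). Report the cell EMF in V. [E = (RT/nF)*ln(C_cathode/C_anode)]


Apply the Nernst concentration-cell relation: E = (RT/nF)*ln(C_cathode/C_anode)
RT/nF = 8.314*307/(4*96485) = 0.00661346 V
ln(8.1/3.8) = 0.75686
E = 0.00661346 * 0.75686 = 0.00501 V

0.00501 V


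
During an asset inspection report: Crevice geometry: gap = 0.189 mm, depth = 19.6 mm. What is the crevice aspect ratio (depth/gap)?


Aspect ratio = depth / gap
Ratio = 19.6 / 0.189 = 103.7

103.7


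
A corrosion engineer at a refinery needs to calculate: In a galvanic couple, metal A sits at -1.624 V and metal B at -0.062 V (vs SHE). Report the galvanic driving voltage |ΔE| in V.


Driving voltage is the absolute potential difference.
|ΔE| = |-1.624 − (-0.062)| = 1.562 V

1.562 V


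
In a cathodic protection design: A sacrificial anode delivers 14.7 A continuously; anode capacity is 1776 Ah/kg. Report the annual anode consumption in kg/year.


Annual consumption = current * hours per year / capacity
Rate = 14.7 * 8760 / 1776 = 72.5 kg/year

72.5 kg/year


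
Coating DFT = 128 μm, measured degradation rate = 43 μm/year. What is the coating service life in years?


Service life = thickness / degradation rate
Life = 128 / 43 = 3.0 years

3.0 years


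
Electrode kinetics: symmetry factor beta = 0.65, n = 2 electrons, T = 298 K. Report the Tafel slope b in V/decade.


Apply the Tafel slope relation: b = 2.303*R*T/(beta*n*F)
Numerator: 2.303 * 8.314 * 298 = 5705.85
Denominator: 0.65 * 2 * 96485 = 125430.5
b = 5705.85 / 125430.5 = 0.0455 V/decade

0.0455 V/decade


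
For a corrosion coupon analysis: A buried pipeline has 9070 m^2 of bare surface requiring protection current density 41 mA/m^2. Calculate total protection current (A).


I = area * current density, then convert mA → A (÷1000)
I = 9070 * 41 / 1000 = 371.87 A

371.87 A


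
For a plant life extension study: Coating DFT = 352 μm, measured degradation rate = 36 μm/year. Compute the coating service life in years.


Service life = thickness / degradation rate
Life = 352 / 36 = 9.8 years

9.8 years


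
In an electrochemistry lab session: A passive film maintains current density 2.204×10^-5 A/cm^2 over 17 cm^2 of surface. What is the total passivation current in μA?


I = i_pass * A, then convert A → μA (×10^6)
I = 2.204×10^-5 * 17 * 10^6 = 374.68 μA

374.68 μA


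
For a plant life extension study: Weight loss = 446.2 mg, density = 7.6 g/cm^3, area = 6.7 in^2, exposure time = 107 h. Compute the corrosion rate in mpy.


Apply the mpy weight-loss relation: CR = 534 * W / (D * A * T)
Numerator: 534 * 446.2 = 238270.8
Denominator: 7.6 * 6.7 * 107 = 5448.44
CR = 238270.8 / 5448.44 = 43.732 mpy

43.732 mpy


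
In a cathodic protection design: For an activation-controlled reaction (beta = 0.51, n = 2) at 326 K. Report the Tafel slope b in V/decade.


Apply the Tafel slope relation: b = 2.303*R*T/(beta*n*F)
Numerator: 2.303 * 8.314 * 326 = 6241.97
Denominator: 0.51 * 2 * 96485 = 98414.7
b = 6241.97 / 98414.7 = 0.063 V/decade

0.063 V/decade


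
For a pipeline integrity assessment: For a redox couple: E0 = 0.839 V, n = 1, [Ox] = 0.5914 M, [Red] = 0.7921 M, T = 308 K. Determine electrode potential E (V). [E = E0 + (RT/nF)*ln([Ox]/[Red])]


Apply the Nernst equation: E = E0 + (RT/nF)*ln([Ox]/[Red])
Step 1: RT/nF = 8.314*308/(1*96485) = 0.02654 V
Step 2: [Ox]/[Red] = 0.5914/0.7921 = 0.746623
Step 3: ln(0.746623) = -0.292195
Step 4: correction = 0.02654 * -0.292195 = -0.008 V
E = 0.839 + -0.008 = 0.831 V

0.831 V


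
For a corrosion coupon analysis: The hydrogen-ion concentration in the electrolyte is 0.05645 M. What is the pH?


pH = −log10[H+]
pH = −log10(0.05645) = 1.25

1.25


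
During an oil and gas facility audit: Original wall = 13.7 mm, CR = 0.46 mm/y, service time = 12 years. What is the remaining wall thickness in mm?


Remaining wall = original − CR × time
t = 13.7 − 0.46*12 = 13.7 − 5.52 = 8.18 mm

8.18 mm


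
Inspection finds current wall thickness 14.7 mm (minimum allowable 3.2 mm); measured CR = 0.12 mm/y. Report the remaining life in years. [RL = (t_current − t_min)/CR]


Apply the remaining-life relation: RL = (t_current − t_min) / CR
RL = (14.7 − 3.2) / 0.12 = 11.5 / 0.12 = 95.8 years

95.8 years


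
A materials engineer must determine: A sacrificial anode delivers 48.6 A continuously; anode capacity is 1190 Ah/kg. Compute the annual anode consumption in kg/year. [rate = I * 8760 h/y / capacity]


Annual consumption = current * hours per year / capacity
Rate = 48.6 * 8760 / 1190 = 357.8 kg/year

357.8 kg/year


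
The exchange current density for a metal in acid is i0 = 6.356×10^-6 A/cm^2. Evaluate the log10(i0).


i0 = 6.356×10^-6 A/cm^2
log10(i0) = -5.197

-5.197


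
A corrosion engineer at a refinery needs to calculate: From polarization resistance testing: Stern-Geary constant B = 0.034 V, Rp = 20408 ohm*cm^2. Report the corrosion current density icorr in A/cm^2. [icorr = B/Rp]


Apply the Stern-Geary relation: icorr = B / Rp
icorr = 0.034 / 20408 = 1.666×10^-6 A/cm^2

1.666×10^-6 A/cm^2


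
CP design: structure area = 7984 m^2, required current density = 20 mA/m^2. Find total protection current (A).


I = area * current density, then convert mA → A (÷1000)
I = 7984 * 20 / 1000 = 159.68 A

159.68 A


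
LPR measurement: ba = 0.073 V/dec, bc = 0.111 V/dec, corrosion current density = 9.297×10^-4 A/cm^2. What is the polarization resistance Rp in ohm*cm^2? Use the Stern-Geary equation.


Apply the Stern-Geary equation: Rp = ba*bc / (2.303*icorr*(ba+bc))
ba*bc = 0.073*0.111 = 0.008103
ba+bc = 0.184; 2.303*icorr*(ba+bc) = 2.303*9.297×10^-4*0.184 = 3.9396223×10^-4
Rp = 0.008103 / 3.9396223×10^-4 = 20.57 ohm*cm^2

20.57 ohm*cm^2


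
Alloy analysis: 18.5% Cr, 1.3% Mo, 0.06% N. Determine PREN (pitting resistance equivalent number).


Apply the PREN formula: PREN = Cr + 3.3*Mo + 16*N
PREN = 18.5 + 3.3*1.3 + 16*0.06
PREN = 18.5 + 4.29 + 0.96 = 23.75

23.75


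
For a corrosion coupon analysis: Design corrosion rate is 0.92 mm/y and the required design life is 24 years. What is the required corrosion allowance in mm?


Corrosion allowance = CR × design life
CA = 0.92 * 24 = 22.08 mm

22.08 mm


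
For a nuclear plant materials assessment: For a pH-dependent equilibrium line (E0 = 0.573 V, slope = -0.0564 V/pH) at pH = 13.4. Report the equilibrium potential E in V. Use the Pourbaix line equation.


Apply the Pourbaix line equation: E = E0 + slope*pH
E = 0.573 + (-0.0564)*13.4 = 0.573 + (-0.75576) = -0.18276 V
Rounded to 4 decimal places: E = -0.1828 V

-0.1828 V


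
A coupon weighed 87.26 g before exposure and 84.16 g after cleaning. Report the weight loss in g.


Weight loss = initial − final
WL = 87.26 − 84.16 = 3.1 g

3.1 g


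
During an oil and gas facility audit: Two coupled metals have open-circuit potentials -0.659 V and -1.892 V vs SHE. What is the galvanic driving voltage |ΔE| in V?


Driving voltage is the absolute potential difference.
|ΔE| = |-0.659 − (-1.892)| = 1.233 V

1.233 V


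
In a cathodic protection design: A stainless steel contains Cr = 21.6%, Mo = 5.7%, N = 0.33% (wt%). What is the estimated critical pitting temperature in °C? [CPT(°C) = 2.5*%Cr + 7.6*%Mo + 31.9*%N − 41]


Apply the ASTM G48 empirical CPT estimate: CPT(°C) = 2.5*%Cr + 7.6*%Mo + 31.9*%N − 41
2.5*21.6 = 54; 7.6*5.7 = 43.32; 31.9*0.33 = 10.527
CPT = 54 + 43.32 + 10.527 − 41 = 66.847 °C
Rounded to 0.1 °C: CPT ≈ 66.8 °C

66.8 °C


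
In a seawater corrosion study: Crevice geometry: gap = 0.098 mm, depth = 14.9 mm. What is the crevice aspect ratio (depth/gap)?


Aspect ratio = depth / gap
Ratio = 14.9 / 0.098 = 152.0

152.0


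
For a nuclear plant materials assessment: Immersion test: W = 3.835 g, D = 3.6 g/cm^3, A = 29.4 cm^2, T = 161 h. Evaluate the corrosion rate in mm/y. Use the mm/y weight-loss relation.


Apply the mm/y weight-loss relation: CR = 87600 * W / (D * A * T)
Numerator: 87600 * 3.835 = 335946.0
Denominator: 3.6 * 29.4 * 161 = 17040.24
CR = 335946.0 / 17040.24 = 19.714863 mm/y

19.714863 mm/y


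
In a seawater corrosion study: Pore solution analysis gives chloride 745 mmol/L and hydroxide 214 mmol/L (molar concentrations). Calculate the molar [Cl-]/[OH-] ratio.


Threshold parameter = [Cl-] / [OH-] (molar basis; both in mmol/L, so units cancel)
Ratio = 745 / 214 = 3.48

3.48


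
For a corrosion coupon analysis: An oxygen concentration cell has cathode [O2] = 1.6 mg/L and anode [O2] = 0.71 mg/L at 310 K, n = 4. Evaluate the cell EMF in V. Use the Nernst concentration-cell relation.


Apply the Nernst concentration-cell relation: E = (RT/nF)*ln(C_cathode/C_anode)
RT/nF = 8.314*310/(4*96485) = 0.00667808 V
ln(1.6/0.71) = 0.81249
E = 0.00667808 * 0.81249 = 0.00543 V

0.00543 V


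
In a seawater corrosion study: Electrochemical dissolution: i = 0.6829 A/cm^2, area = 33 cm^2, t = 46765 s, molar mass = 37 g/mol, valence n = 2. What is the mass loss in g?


Apply Faraday's law: m = i*A*t*M / (n*F)
Total charge passed Q = i*A*t = 0.6829*33*46765 = 1053882.0105 C
m = Q*M/(n*F) = 1053882.0105*37/(2*96485) = 202.071 g

202.071 g


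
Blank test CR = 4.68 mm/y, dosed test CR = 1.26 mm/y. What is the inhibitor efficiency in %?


Apply the inhibitor-efficiency definition: IE = (CR_blank − CR_inh)/CR_blank × 100
IE = (4.68 − 1.26) / 4.68 × 100
IE = 3.42 / 4.68 × 100 = 73.1 %

73.1 %


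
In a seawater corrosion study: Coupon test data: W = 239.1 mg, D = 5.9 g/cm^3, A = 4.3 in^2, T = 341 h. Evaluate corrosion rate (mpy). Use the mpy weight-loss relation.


Apply the mpy weight-loss relation: CR = 534 * W / (D * A * T)
Numerator: 534 * 239.1 = 127679.4
Denominator: 5.9 * 4.3 * 341 = 8651.17
CR = 127679.4 / 8651.17 = 14.7586 mpy

14.7586 mpy


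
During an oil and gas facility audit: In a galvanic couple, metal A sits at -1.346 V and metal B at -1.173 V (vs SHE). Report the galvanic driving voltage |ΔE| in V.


Driving voltage is the absolute potential difference.
|ΔE| = |-1.346 − (-1.173)| = 0.173 V

0.173 V


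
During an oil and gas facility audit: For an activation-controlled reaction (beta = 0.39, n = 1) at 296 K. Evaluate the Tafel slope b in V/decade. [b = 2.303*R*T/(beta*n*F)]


Apply the Tafel slope relation: b = 2.303*R*T/(beta*n*F)
Numerator: 2.303 * 8.314 * 296 = 5667.55
Denominator: 0.39 * 1 * 96485 = 37629.15
b = 5667.55 / 37629.15 = 0.1506 V/decade

0.1506 V/decade


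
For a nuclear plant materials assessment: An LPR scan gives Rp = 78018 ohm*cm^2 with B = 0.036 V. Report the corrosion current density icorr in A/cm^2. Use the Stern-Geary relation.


Apply the Stern-Geary relation: icorr = B / Rp
icorr = 0.036 / 78018 = 4.614×10^-7 A/cm^2

4.614×10^-7 A/cm^2


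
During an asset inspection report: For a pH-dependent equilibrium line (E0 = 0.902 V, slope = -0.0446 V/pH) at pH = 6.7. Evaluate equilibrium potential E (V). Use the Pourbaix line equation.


Apply the Pourbaix line equation: E = E0 + slope*pH
E = 0.902 + (-0.0446)*6.7 = 0.902 + (-0.29882) = 0.60318 V
Rounded to 3 decimal places: E = 0.603 V

0.603 V


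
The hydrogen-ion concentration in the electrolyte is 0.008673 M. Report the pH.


pH = −log10[H+]
pH = −log10(0.008673) = 2.06

2.06


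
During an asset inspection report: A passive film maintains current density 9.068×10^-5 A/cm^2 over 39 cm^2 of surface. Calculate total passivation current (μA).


I = i_pass * A, then convert A → μA (×10^6)
I = 9.068×10^-5 * 39 * 10^6 = 3536.52 μA

3536.52 μA


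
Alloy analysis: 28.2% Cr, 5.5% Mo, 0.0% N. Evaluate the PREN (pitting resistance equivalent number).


Apply the PREN formula: PREN = Cr + 3.3*Mo + 16*N
PREN = 28.2 + 3.3*5.5 + 16*0.0
PREN = 28.2 + 18.15 + 0.0 = 46.35

46.35


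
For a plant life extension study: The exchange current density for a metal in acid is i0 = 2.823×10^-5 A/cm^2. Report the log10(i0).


i0 = 2.823×10^-5 A/cm^2
log10(i0) = -4.549

-4.549


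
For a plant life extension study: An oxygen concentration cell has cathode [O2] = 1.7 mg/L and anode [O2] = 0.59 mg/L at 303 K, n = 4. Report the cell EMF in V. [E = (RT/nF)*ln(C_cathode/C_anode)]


Apply the Nernst concentration-cell relation: E = (RT/nF)*ln(C_cathode/C_anode)
RT/nF = 8.314*303/(4*96485) = 0.00652729 V
ln(1.7/0.59) = 1.05826
E = 0.00652729 * 1.05826 = 0.00691 V

0.00691 V


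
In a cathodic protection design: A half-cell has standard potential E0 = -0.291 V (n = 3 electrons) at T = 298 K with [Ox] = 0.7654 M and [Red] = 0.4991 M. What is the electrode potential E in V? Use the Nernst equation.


Apply the Nernst equation: E = E0 + (RT/nF)*ln([Ox]/[Red])
Step 1: RT/nF = 8.314*298/(3*96485) = 0.00855944 V
Step 2: [Ox]/[Red] = 0.7654/0.4991 = 1.53356
Step 3: ln(1.53356) = 0.427592
Step 4: correction = 0.00855944 * 0.427592 = 0.0037 V
E = -0.291 + 0.0037 = -0.2873 V

-0.2873 V


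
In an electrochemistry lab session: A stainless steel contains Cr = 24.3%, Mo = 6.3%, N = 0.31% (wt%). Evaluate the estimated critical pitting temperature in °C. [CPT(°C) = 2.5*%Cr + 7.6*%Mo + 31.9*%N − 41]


Apply the ASTM G48 empirical CPT estimate: CPT(°C) = 2.5*%Cr + 7.6*%Mo + 31.9*%N − 41
2.5*24.3 = 60.75; 7.6*6.3 = 47.88; 31.9*0.31 = 9.889
CPT = 60.75 + 47.88 + 9.889 − 41 = 77.519 °C
Rounded to 0.1 °C: CPT ≈ 77.5 °C

77.5 °C


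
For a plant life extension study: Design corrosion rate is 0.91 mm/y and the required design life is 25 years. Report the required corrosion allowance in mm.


Corrosion allowance = CR × design life
CA = 0.91 * 25 = 22.75 mm

22.75 mm


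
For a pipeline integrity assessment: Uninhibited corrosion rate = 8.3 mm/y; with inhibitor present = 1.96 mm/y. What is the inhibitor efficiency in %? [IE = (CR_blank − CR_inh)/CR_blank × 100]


Apply the inhibitor-efficiency definition: IE = (CR_blank − CR_inh)/CR_blank × 100
IE = (8.3 − 1.96) / 8.3 × 100
IE = 6.34 / 8.3 × 100 = 76.4 %

76.4 %


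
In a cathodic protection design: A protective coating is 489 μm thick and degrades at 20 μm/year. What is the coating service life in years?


Service life = thickness / degradation rate
Life = 489 / 20 = 24.5 years

24.5 years


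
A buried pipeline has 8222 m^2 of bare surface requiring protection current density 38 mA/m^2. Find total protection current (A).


I = area * current density, then convert mA → A (÷1000)
I = 8222 * 38 / 1000 = 312.44 A

312.44 A


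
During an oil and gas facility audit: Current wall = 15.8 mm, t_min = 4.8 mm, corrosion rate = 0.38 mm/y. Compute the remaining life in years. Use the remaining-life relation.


Apply the remaining-life relation: RL = (t_current − t_min) / CR
RL = (15.8 − 4.8) / 0.38 = 11.0 / 0.38 = 28.9 years

28.9 years


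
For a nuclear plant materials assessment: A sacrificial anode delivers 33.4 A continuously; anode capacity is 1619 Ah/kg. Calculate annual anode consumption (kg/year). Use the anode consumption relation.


Annual consumption = current * hours per year / capacity
Rate = 33.4 * 8760 / 1619 = 180.7 kg/year

180.7 kg/year


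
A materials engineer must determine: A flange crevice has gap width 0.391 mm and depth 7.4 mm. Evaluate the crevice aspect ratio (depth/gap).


Aspect ratio = depth / gap
Ratio = 7.4 / 0.391 = 18.9

18.9


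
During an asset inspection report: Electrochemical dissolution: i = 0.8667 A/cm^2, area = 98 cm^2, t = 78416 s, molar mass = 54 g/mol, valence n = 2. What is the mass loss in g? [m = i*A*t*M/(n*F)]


Apply Faraday's law: m = i*A*t*M / (n*F)
Total charge passed Q = i*A*t = 0.8667*98*78416 = 6660388.4256 C
m = Q*M/(n*F) = 6660388.4256*54/(2*96485) = 1863.81808 g

1863.81808 g


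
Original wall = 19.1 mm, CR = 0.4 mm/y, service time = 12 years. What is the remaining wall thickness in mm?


Remaining wall = original − CR × time
t = 19.1 − 0.4*12 = 19.1 − 4.8 = 14.3 mm

14.3 mm


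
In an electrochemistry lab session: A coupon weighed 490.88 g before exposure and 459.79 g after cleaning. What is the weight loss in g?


Weight loss = initial − final
WL = 490.88 − 459.79 = 31.09 g

31.09 g


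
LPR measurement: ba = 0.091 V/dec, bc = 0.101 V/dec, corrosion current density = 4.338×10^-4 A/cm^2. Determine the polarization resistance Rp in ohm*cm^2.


Apply the Stern-Geary equation: Rp = ba*bc / (2.303*icorr*(ba+bc))
ba*bc = 0.091*0.101 = 0.009191
ba+bc = 0.192; 2.303*icorr*(ba+bc) = 2.303*4.338×10^-4*0.192 = 1.9181595×10^-4
Rp = 0.009191 / 1.9181595×10^-4 = 47.92 ohm*cm^2

47.92 ohm*cm^2


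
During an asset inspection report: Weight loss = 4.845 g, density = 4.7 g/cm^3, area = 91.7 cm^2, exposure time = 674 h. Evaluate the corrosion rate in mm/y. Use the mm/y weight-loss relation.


Apply the mm/y weight-loss relation: CR = 87600 * W / (D * A * T)
Numerator: 87600 * 4.845 = 424422.0
Denominator: 4.7 * 91.7 * 674 = 290487.26
CR = 424422.0 / 290487.26 = 1.4611 mm/y

1.4611 mm/y


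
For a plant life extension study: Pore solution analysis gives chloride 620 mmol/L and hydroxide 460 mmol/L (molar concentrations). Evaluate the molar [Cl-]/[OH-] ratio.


Threshold parameter = [Cl-] / [OH-] (molar basis; both in mmol/L, so units cancel)
Ratio = 620 / 460 = 1.35

1.35


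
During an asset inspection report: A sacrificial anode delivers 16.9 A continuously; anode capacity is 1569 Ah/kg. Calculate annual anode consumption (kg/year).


Annual consumption = current * hours per year / capacity
Rate = 16.9 * 8760 / 1569 = 94.4 kg/year

94.4 kg/year


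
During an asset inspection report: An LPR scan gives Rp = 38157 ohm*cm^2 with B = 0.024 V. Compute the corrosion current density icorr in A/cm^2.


Apply the Stern-Geary relation: icorr = B / Rp
icorr = 0.024 / 38157 = 6.29×10^-7 A/cm^2

6.29×10^-7 A/cm^2


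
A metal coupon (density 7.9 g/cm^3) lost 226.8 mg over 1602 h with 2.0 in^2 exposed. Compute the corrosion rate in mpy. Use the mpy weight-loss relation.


Apply the mpy weight-loss relation: CR = 534 * W / (D * A * T)
Numerator: 534 * 226.8 = 121111.2
Denominator: 7.9 * 2.0 * 1602 = 25311.6
CR = 121111.2 / 25311.6 = 4.785 mpy

4.785 mpy


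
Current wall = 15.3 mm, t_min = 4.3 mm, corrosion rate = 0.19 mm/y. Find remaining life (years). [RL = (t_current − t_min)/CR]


Apply the remaining-life relation: RL = (t_current − t_min) / CR
RL = (15.3 − 4.3) / 0.19 = 11.0 / 0.19 = 57.9 years

57.9 years


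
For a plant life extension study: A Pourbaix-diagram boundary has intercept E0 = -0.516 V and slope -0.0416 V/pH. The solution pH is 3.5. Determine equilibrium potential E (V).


Apply the Pourbaix line equation: E = E0 + slope*pH
E = -0.516 + (-0.0416)*3.5 = -0.516 + (-0.1456) = -0.6616 V
Rounded to 4 decimal places: E = -0.6616 V

-0.6616 V


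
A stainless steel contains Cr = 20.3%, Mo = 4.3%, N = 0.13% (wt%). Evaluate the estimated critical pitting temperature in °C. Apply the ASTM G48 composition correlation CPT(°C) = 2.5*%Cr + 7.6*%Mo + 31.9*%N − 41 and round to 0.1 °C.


Apply the ASTM G48 empirical CPT estimate: CPT(°C) = 2.5*%Cr + 7.6*%Mo + 31.9*%N − 41
2.5*20.3 = 50.75; 7.6*4.3 = 32.68; 31.9*0.13 = 4.147
CPT = 50.75 + 32.68 + 4.147 − 41 = 46.577 °C
Rounded to 0.1 °C: CPT ≈ 46.6 °C

46.6 °C


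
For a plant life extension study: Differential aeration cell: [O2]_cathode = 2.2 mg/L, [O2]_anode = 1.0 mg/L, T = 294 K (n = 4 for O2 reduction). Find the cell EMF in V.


Apply the Nernst concentration-cell relation: E = (RT/nF)*ln(C_cathode/C_anode)
RT/nF = 8.314*294/(4*96485) = 0.00633341 V
ln(2.2/1.0) = 0.78846
E = 0.00633341 * 0.78846 = 0.00499 V

0.00499 V


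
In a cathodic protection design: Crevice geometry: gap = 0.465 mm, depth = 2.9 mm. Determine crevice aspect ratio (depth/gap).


Aspect ratio = depth / gap
Ratio = 2.9 / 0.465 = 6.2

6.2


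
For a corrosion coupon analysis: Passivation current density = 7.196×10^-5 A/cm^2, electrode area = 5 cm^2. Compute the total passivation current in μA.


I = i_pass * A, then convert A → μA (×10^6)
I = 7.196×10^-5 * 5 * 10^6 = 359.8 μA

359.8 μA


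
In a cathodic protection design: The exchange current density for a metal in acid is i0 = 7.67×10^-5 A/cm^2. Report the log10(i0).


i0 = 7.67×10^-5 A/cm^2
log10(i0) = -4.115

-4.115


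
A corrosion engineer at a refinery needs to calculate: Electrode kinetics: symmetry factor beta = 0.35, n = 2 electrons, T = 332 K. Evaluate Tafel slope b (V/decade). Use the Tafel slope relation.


Apply the Tafel slope relation: b = 2.303*R*T/(beta*n*F)
Numerator: 2.303 * 8.314 * 332 = 6356.85
Denominator: 0.35 * 2 * 96485 = 67539.5
b = 6356.85 / 67539.5 = 0.094 V/decade

0.094 V/decade


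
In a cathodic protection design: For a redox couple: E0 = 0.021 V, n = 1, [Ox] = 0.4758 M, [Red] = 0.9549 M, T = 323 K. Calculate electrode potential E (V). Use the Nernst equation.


Apply the Nernst equation: E = E0 + (RT/nF)*ln([Ox]/[Red])
Step 1: RT/nF = 8.314*323/(1*96485) = 0.02783253 V
Step 2: [Ox]/[Red] = 0.4758/0.9549 = 0.498272
Step 3: ln(0.498272) = -0.696609
Step 4: correction = 0.02783253 * -0.696609 = -0.019 V
E = 0.021 + -0.019 = 0.002 V

0.002 V


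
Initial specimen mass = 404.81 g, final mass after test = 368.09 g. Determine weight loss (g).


Weight loss = initial − final
WL = 404.81 − 368.09 = 36.72 g

36.72 g


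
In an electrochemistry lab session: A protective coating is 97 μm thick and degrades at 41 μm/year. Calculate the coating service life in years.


Service life = thickness / degradation rate
Life = 97 / 41 = 2.4 years

2.4 years


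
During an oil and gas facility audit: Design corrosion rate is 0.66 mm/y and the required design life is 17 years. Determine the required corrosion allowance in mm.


Corrosion allowance = CR × design life
CA = 0.66 * 17 = 11.22 mm

11.22 mm


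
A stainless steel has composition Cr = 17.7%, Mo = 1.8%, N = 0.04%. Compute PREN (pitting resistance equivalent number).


Apply the PREN formula: PREN = Cr + 3.3*Mo + 16*N
PREN = 17.7 + 3.3*1.8 + 16*0.04
PREN = 17.7 + 5.94 + 0.64 = 24.28

24.28


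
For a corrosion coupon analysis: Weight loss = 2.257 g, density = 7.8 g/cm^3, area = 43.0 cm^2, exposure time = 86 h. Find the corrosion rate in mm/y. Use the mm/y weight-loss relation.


Apply the mm/y weight-loss relation: CR = 87600 * W / (D * A * T)
Numerator: 87600 * 2.257 = 197713.2
Denominator: 7.8 * 43.0 * 86 = 28844.4
CR = 197713.2 / 28844.4 = 6.8545 mm/y

6.8545 mm/y


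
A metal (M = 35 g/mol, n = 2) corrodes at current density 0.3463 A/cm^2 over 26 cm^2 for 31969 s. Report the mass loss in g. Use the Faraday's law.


Apply Faraday's law: m = i*A*t*M / (n*F)
Total charge passed Q = i*A*t = 0.3463*26*31969 = 287842.4822 C
m = Q*M/(n*F) = 287842.4822*35/(2*96485) = 52.2075 g

52.2075 g


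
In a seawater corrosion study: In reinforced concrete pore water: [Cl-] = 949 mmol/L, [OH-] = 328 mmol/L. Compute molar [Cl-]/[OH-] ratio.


Threshold parameter = [Cl-] / [OH-] (molar basis; both in mmol/L, so units cancel)
Ratio = 949 / 328 = 2.89

2.89


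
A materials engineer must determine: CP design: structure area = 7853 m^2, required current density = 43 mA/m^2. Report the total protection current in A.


I = area * current density, then convert mA → A (÷1000)
I = 7853 * 43 / 1000 = 337.68 A

337.68 A


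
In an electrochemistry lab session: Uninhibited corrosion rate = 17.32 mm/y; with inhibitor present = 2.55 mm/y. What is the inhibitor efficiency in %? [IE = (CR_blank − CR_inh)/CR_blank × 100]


Apply the inhibitor-efficiency definition: IE = (CR_blank − CR_inh)/CR_blank × 100
IE = (17.32 − 2.55) / 17.32 × 100
IE = 14.77 / 17.32 × 100 = 85.3 %

85.3 %


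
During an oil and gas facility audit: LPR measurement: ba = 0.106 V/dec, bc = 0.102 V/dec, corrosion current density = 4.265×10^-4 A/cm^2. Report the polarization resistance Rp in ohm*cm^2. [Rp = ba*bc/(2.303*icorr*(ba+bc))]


Apply the Stern-Geary equation: Rp = ba*bc / (2.303*icorr*(ba+bc))
ba*bc = 0.106*0.102 = 0.010812
ba+bc = 0.208; 2.303*icorr*(ba+bc) = 2.303*4.265×10^-4*0.208 = 2.0430374×10^-4
Rp = 0.010812 / 2.0430374×10^-4 = 52.9 ohm*cm^2

52.9 ohm*cm^2


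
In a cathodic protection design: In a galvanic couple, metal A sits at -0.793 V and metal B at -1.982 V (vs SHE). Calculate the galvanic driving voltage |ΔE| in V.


Driving voltage is the absolute potential difference.
|ΔE| = |-0.793 − (-1.982)| = 1.189 V

1.189 V


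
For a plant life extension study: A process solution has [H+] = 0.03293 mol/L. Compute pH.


pH = −log10[H+]
pH = −log10(0.03293) = 1.48

1.48


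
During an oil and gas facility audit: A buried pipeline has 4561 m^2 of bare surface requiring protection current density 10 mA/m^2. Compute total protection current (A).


I = area * current density, then convert mA → A (÷1000)
I = 4561 * 10 / 1000 = 45.61 A

45.61 A


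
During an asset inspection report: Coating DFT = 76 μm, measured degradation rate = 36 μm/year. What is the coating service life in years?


Service life = thickness / degradation rate
Life = 76 / 36 = 2.1 years

2.1 years


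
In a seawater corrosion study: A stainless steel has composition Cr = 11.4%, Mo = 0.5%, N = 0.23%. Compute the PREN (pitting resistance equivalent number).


Apply the PREN formula: PREN = Cr + 3.3*Mo + 16*N
PREN = 11.4 + 3.3*0.5 + 16*0.23
PREN = 11.4 + 1.65 + 3.68 = 16.73

16.73


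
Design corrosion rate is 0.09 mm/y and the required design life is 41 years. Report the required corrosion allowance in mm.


Corrosion allowance = CR × design life
CA = 0.09 * 41 = 3.69 mm

3.69 mm


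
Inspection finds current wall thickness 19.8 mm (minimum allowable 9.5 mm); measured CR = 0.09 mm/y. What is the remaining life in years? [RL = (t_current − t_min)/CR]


Apply the remaining-life relation: RL = (t_current − t_min) / CR
RL = (19.8 − 9.5) / 0.09 = 10.3 / 0.09 = 114.4 years

114.4 years


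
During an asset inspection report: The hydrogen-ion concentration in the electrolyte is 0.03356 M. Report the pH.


pH = −log10[H+]
pH = −log10(0.03356) = 1.47

1.47


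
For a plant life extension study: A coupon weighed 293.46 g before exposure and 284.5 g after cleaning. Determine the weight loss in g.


Weight loss = initial − final
WL = 293.46 − 284.5 = 8.96 g

8.96 g


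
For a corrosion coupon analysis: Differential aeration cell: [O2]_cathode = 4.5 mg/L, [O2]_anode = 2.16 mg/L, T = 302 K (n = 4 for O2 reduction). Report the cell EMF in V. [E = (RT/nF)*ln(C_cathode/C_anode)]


Apply the Nernst concentration-cell relation: E = (RT/nF)*ln(C_cathode/C_anode)
RT/nF = 8.314*302/(4*96485) = 0.00650575 V
ln(4.5/2.16) = 0.73397
E = 0.00650575 * 0.73397 = 0.00478 V

0.00478 V


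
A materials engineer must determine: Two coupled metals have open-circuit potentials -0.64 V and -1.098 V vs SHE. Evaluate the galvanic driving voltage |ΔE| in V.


Driving voltage is the absolute potential difference.
|ΔE| = |-0.64 − (-1.098)| = 0.458 V

0.458 V


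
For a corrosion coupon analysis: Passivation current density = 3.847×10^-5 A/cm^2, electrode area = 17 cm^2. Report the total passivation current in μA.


I = i_pass * A, then convert A → μA (×10^6)
I = 3.847×10^-5 * 17 * 10^6 = 653.99 μA

653.99 μA


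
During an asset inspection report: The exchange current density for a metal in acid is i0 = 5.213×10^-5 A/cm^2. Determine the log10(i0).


i0 = 5.213×10^-5 A/cm^2
log10(i0) = -4.283

-4.283


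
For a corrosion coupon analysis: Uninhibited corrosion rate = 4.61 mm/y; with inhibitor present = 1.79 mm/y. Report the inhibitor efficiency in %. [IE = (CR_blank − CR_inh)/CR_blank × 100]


Apply the inhibitor-efficiency definition: IE = (CR_blank − CR_inh)/CR_blank × 100
IE = (4.61 − 1.79) / 4.61 × 100
IE = 2.82 / 4.61 × 100 = 61.2 %

61.2 %


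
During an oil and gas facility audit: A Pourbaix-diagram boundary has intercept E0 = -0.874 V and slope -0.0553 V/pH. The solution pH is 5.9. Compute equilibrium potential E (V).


Apply the Pourbaix line equation: E = E0 + slope*pH
E = -0.874 + (-0.0553)*5.9 = -0.874 + (-0.32627) = -1.20027 V
Rounded to 3 decimal places: E = -1.200 V

-1.200 V


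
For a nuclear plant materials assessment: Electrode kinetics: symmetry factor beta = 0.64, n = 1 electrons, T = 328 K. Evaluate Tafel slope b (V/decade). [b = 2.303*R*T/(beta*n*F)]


Apply the Tafel slope relation: b = 2.303*R*T/(beta*n*F)
Numerator: 2.303 * 8.314 * 328 = 6280.26
Denominator: 0.64 * 1 * 96485 = 61750.4
b = 6280.26 / 61750.4 = 0.102 V/decade

0.102 V/decade


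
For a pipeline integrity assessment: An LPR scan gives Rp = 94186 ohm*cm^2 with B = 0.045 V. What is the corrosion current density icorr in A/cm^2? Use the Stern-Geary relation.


Apply the Stern-Geary relation: icorr = B / Rp
icorr = 0.045 / 94186 = 4.778×10^-7 A/cm^2

4.778×10^-7 A/cm^2


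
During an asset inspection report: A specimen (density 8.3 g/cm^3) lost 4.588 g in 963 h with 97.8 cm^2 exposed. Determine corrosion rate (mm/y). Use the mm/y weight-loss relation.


Apply the mm/y weight-loss relation: CR = 87600 * W / (D * A * T)
Numerator: 87600 * 4.588 = 401908.8
Denominator: 8.3 * 97.8 * 963 = 781705.62
CR = 401908.8 / 781705.62 = 0.514143 mm/y

0.514143 mm/y


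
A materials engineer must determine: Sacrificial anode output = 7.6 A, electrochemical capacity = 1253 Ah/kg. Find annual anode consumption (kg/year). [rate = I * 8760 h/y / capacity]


Annual consumption = current * hours per year / capacity
Rate = 7.6 * 8760 / 1253 = 53.1 kg/year

53.1 kg/year


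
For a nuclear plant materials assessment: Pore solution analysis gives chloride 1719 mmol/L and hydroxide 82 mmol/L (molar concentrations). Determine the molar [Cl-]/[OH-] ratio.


Threshold parameter = [Cl-] / [OH-] (molar basis; both in mmol/L, so units cancel)
Ratio = 1719 / 82 = 20.96

20.96


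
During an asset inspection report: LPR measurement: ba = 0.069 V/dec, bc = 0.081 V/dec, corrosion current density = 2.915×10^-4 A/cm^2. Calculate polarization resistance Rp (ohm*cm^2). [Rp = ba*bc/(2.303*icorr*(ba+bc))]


Apply the Stern-Geary equation: Rp = ba*bc / (2.303*icorr*(ba+bc))
ba*bc = 0.069*0.081 = 0.005589
ba+bc = 0.15; 2.303*icorr*(ba+bc) = 2.303*2.915×10^-4*0.15 = 1.0069867×10^-4
Rp = 0.005589 / 1.0069867×10^-4 = 55.5 ohm*cm^2

55.5 ohm*cm^2


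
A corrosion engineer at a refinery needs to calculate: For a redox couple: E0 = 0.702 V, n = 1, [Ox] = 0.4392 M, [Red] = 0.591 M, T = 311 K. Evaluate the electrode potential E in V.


Apply the Nernst equation: E = E0 + (RT/nF)*ln([Ox]/[Red])
Step 1: RT/nF = 8.314*311/(1*96485) = 0.02679851 V
Step 2: [Ox]/[Red] = 0.4392/0.591 = 0.743147
Step 3: ln(0.743147) = -0.296861
Step 4: correction = 0.02679851 * -0.296861 = -0.008 V
E = 0.702 + -0.008 = 0.694 V

0.694 V
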